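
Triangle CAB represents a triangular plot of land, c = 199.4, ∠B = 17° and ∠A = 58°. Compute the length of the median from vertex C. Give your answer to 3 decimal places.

The third angle is ∠C = 180° − ∠A − ∠B = 105.00°.
Law of sines: a = c·sin A/sin C ≈ 175.07.
Law of sines: b = c·sin B/sin C ≈ 60.355.
Median from C: ½√(2·a² + 2·b² − c²) ≈ 84.884.

m_C ≈ 84.884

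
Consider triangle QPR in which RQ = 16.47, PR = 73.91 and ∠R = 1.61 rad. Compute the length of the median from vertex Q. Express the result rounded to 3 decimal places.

m_Q ≈ 41.044

By the law of cosines, QP² = PR² + RQ² − 2·PR·RQ·cos R = 5829.4, so QP ≈ 76.35.
Median from Q: ½√(2·RQ² + 2·QP² − PR²) ≈ 41.044.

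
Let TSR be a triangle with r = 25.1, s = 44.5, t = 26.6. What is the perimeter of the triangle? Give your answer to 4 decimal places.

perimeter ≈ 96.2000

Perimeter = 26.6 + 44.5 + 25.1 = 96.2.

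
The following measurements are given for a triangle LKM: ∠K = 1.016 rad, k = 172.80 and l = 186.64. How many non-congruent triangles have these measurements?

2

l·sin K = 186.64·sin(1.016 rad) ≈ 158.6.
Since l sin K < k < l (158.6 < 172.80 < 186.64), two triangles exist.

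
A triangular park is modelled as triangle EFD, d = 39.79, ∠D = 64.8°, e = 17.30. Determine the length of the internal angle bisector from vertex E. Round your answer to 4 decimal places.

Law of sines: sin E = e·sin D/d ≈ 0.39340.
Since d ≥ e, only the acute value applies: ∠E ≈ 23.17°.
Then ∠F = 180° − ∠D − ∠E ≈ 92.03°.
Law of sines gives f = d·sin F/sin D ≈ 43.948.
The bisector from E has length 2·f·d·cos(∠E/2)/(f+d) ≈ 40.915.

t_E ≈ 40.9150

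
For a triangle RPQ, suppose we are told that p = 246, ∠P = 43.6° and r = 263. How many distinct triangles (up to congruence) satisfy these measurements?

2

r·sin P = 263·sin(43.6°) ≈ 181.4.
Since r sin P < p < r (181.4 < 246 < 263), two triangles exist.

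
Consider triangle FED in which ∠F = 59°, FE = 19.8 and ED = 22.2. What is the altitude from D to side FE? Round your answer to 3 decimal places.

h_D ≈ 21.008

Law of sines: sin D = FE·sin F/ED ≈ 0.76450.
Since ED ≥ FE, only the acute value applies: ∠D ≈ 49.86°.
Then ∠E = 180° − ∠F − ∠D ≈ 71.14°.
Law of sines gives DF = ED·sin E/sin F ≈ 24.508.
Area = ½·ED·FE·sin E ≈ 207.98.
The altitude from D has length 2·area/FE ≈ 21.008.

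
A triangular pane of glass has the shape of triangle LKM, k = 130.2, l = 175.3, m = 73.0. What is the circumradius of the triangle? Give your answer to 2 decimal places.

By the law of cosines, cos L = (k² + m² − l²) / (2·k·m) ≈ -0.44447, so ∠L ≈ 116.39°.
Circumradius = l/(2 sin L) ≈ 97.846.

R ≈ 97.85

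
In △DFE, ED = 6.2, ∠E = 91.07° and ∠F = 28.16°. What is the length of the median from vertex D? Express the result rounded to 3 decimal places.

m_D ≈ 8.522

The third angle is ∠D = 180° − ∠F − ∠E = 60.77°.
Law of sines: FE = ED·sin D/sin F ≈ 11.465.
Law of sines: DF = ED·sin E/sin F ≈ 13.135.
Median from D: ½√(2·ED² + 2·DF² − FE²) ≈ 8.5221.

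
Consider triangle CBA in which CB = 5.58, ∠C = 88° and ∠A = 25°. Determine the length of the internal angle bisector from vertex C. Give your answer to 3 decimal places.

The third angle is ∠B = 180° − ∠A − ∠C = 67.00°.
Law of sines: BA = CB·sin C/sin A ≈ 13.195.
Law of sines: AC = CB·sin B/sin A ≈ 12.154.
The bisector from C has length 2·AC·CB·cos(∠C/2)/(AC+CB) ≈ 5.5018.

t_C ≈ 5.502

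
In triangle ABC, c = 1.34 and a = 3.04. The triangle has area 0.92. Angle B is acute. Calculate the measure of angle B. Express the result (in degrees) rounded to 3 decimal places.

From area = ½·c·a·sin B, we get sin B = 2·area/(c·a) ≈ 0.45169.
Taking the acute solution, ∠B ≈ 26.85°.

∠B ≈ 26.852°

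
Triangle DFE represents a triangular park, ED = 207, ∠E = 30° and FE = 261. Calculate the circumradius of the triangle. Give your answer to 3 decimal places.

R ≈ 131.881

By the law of cosines, DF² = FE² + ED² − 2·FE·ED·cos E = 17392, so DF ≈ 131.88.
Area = ½·FE·ED·sin E ≈ 13507.
Circumradius = DF/(2 sin E) ≈ 131.88.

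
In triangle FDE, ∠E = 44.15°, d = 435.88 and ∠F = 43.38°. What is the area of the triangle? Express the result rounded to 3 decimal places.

area ≈ 45488.837

The third angle is ∠D = 180° − ∠E − ∠F = 92.47°.
Law of sines: f = d·sin F/sin D ≈ 299.66.
Law of sines: e = d·sin E/sin D ≈ 303.89.
Area = ½·d·f·sin E ≈ 45489.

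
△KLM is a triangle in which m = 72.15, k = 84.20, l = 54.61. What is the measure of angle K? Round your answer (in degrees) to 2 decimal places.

81.99

By the law of cosines, cos K = (l² + m² − k²) / (2·l·m) ≈ 0.13937, so ∠K ≈ 81.99°.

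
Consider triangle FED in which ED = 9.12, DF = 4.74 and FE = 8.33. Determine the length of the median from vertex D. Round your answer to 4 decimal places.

Median from D: ½√(2·ED² + 2·DF² − FE²) ≈ 5.956.

m_D ≈ 5.9560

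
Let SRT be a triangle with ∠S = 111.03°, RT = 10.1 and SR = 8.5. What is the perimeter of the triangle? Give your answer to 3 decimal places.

perimeter ≈ 21.800

Law of sines: sin T = SR·sin S/RT ≈ 0.78553.
Since RT ≥ SR, only the acute value applies: ∠T ≈ 51.77°.
Then ∠R = 180° − ∠S − ∠T ≈ 17.20°.
Law of sines gives TS = RT·sin R/sin S ≈ 3.1999.
Semiperimeter s = (10.1+3.1999+8.5)/2 = 10.9.
Perimeter = 10.1 + 3.1999 + 8.5 = 21.8.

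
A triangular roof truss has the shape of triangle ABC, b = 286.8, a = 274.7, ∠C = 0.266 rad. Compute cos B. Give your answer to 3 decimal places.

By the law of cosines, c² = a² + b² − 2·a·b·cos C = 5688.1, so c ≈ 75.419.
Law of cosines again: cos B = (c² + a² − b²)/(2·c·a) ≈ -0.02669, so ∠B ≈ 1.597 rad.

cos B ≈ -0.027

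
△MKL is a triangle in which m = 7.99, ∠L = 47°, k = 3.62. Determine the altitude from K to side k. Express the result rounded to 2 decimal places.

By the law of cosines, l² = m² + k² − 2·m·k·cos L = 37.493, so l ≈ 6.1231.
Area = ½·m·k·sin L ≈ 10.577.
The altitude from K has length 2·area/k ≈ 5.8435.

h_K ≈ 5.84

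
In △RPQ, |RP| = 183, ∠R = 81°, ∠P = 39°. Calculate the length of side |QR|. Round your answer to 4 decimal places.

The third angle is ∠Q = 180° − ∠R − ∠P = 60.00°.
Law of sines: |QR| = |RP|·sin P/sin Q ≈ 132.98.

132.9818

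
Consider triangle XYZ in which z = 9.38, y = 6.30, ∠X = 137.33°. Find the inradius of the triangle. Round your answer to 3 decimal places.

By the law of cosines, x² = y² + z² − 2·y·z·cos X = 214.57, so x ≈ 14.648.
Area = ½·y·z·sin X ≈ 20.026.
Semiperimeter s = (14.648+6.3+9.38)/2 = 15.164.
Inradius = area/s = 20.026/15.164 ≈ 1.3206.

r ≈ 1.321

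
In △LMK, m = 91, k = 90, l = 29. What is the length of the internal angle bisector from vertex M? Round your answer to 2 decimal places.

By the law of cosines, cos M = (k² + l² − m²) / (2·k·l) ≈ 0.12644, so ∠M ≈ 82.74°.
The bisector from M has length 2·k·l·cos(∠M/2)/(k+l) ≈ 32.92.

t_M ≈ 32.92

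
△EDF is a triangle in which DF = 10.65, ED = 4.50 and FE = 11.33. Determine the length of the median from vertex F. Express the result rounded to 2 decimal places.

m_F ≈ 10.76

Median from F: ½√(2·DF² + 2·FE² − ED²) ≈ 10.763.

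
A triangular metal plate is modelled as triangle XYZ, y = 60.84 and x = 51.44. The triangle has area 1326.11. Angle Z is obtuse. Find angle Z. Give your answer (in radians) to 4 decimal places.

From area = ½·x·y·sin Z, we get sin Z = 2·area/(x·y) ≈ 0.84746.
Taking the obtuse solution, ∠Z ≈ 2.130 rad.

2.1304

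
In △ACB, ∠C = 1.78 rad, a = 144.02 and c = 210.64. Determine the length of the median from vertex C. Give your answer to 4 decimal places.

Law of sines: sin A = a·sin C/c ≈ 0.66882.
Since c ≥ a, only the acute value applies: ∠A ≈ 0.733 rad.
Then ∠B = π − ∠C − ∠A ≈ 0.629 rad.
Law of sines gives b = c·sin B/sin C ≈ 126.69.
Median from C: ½√(2·b² + 2·a² − c²) ≈ 85.458.

85.4583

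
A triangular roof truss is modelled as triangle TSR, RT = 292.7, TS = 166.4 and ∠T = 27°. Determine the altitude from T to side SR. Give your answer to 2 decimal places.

h_T ≈ 135.66

By the law of cosines, SR² = RT² + TS² − 2·RT·TS·cos T = 26569, so SR ≈ 163.
Area = ½·RT·TS·sin T ≈ 11056.
The altitude from T has length 2·area/SR ≈ 135.66.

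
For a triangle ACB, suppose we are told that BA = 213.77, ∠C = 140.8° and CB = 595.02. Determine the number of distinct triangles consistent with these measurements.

0

CB·sin C = 595.02·sin(140.8°) ≈ 376.1.
Since ∠C is not acute, a triangle exists only if BA > CB; here BA ≤ CB, so there is no triangle.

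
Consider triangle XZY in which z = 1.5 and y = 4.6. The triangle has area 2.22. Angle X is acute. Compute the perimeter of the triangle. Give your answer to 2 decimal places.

9.68

From area = ½·z·y·sin X, we get sin X = 2·area/(z·y) ≈ 0.64348.
Taking the acute solution, ∠X ≈ 40.05°.
Law of cosines then gives x ≈ 3.5842.
Perimeter = 3.5842 + 1.5 + 4.6 = 9.6842.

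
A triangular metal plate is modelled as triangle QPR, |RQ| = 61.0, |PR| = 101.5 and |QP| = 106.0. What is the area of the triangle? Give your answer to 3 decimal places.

Semiperimeter s = (101.5 + 61 + 106)/2 = 134.25.
Heron's formula: area = √(134.25·32.75·73.25·28.25) ≈ 3016.3.

3016.309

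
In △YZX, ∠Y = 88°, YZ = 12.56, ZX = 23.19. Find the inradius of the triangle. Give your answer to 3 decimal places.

4.494

Law of sines: sin X = YZ·sin Y/ZX ≈ 0.54128.
Since ZX ≥ YZ, only the acute value applies: ∠X ≈ 32.77°.
Then ∠Z = 180° − ∠Y − ∠X ≈ 59.23°.
Law of sines gives XY = ZX·sin Z/sin Y ≈ 19.937.
Area = ½·ZX·YZ·sin Z ≈ 125.13.
Semiperimeter s = (23.19+19.937+12.56)/2 = 27.844.
Inradius = area/s = 125.13/27.844 ≈ 4.494.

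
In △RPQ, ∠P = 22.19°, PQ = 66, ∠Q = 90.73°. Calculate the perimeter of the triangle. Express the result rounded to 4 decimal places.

The third angle is ∠R = 180° − ∠P − ∠Q = 67.08°.
Law of sines: QR = PQ·sin P/sin R ≈ 27.064.
Law of sines: RP = PQ·sin Q/sin R ≈ 71.652.
Semiperimeter s = (66+27.064+71.652)/2 = 82.358.
Perimeter = 66 + 27.064 + 71.652 = 164.72.

164.7151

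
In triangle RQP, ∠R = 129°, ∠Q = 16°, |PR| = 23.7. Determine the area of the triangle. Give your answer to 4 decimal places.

area ≈ 454.1743

The third angle is ∠P = 180° − ∠R − ∠Q = 35.00°.
Law of sines: |QP| = |PR|·sin R/sin Q ≈ 66.821.
Law of sines: |RQ| = |PR|·sin P/sin Q ≈ 49.318.
Area = ½·|PR|·|QP|·sin P ≈ 454.17.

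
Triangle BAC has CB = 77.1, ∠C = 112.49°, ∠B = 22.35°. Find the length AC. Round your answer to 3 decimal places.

The third angle is ∠A = 180° − ∠C − ∠B = 45.16°.
Law of sines: AC = CB·sin B/sin A ≈ 41.347.

41.347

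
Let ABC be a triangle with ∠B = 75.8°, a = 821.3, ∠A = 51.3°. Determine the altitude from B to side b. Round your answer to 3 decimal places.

The third angle is ∠C = 180° − ∠A − ∠B = 52.90°.
Law of sines: b = a·sin B/sin A ≈ 1020.2.
Law of sines: c = a·sin C/sin A ≈ 839.35.
Area = ½·a·b·sin C ≈ 3.3415e+05.
The altitude from B has length 2·area/b ≈ 655.06.

655.056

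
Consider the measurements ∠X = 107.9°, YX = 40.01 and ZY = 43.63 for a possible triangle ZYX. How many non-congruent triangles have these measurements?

1

YX·sin X = 40.01·sin(107.9°) ≈ 38.07.
Since ∠X is not acute, a triangle exists only if ZY > YX; here ZY > YX, so there is exactly one triangle.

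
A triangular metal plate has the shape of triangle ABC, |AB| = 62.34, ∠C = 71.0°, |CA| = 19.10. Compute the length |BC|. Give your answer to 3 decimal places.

65.885

Law of sines: sin B = |CA|·sin C/|AB| ≈ 0.28969.
Since |AB| ≥ |CA|, only the acute value applies: ∠B ≈ 16.84°.
Then ∠A = 180° − ∠C − ∠B ≈ 92.16°.
Law of sines gives |BC| = |AB|·sin A/sin C ≈ 65.885.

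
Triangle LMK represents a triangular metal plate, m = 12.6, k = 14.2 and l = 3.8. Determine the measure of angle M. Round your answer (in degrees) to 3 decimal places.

By the law of cosines, cos M = (k² + l² − m²) / (2·k·l) ≈ 0.53113, so ∠M ≈ 57.92°.

57.918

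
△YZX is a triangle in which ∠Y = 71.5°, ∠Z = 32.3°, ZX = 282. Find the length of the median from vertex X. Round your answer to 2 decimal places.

The third angle is ∠X = 180° − ∠Y − ∠Z = 76.20°.
Law of sines: XY = ZX·sin Z/sin Y ≈ 158.9.
Law of sines: YZ = ZX·sin X/sin Y ≈ 288.78.
Median from X: ½√(2·ZX² + 2·XY² − YZ²) ≈ 177.59.

m_X ≈ 177.59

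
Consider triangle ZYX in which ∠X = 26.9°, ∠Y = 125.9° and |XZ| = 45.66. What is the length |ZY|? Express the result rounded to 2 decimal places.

25.50

The third angle is ∠Z = 180° − ∠Y − ∠X = 27.20°.
Law of sines: |ZY| = |XZ|·sin X/sin Y ≈ 25.503.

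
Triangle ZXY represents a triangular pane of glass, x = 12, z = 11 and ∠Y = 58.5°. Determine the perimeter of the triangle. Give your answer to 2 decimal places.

By the law of cosines, y² = z² + x² − 2·z·x·cos Y = 127.06, so y ≈ 11.272.
Semiperimeter s = (11+12+11.272)/2 = 17.136.
Perimeter = 11 + 12 + 11.272 = 34.272.

perimeter ≈ 34.27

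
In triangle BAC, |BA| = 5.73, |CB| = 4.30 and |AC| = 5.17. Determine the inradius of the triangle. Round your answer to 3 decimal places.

Semiperimeter s = (5.17 + 4.3 + 5.73)/2 = 7.6.
Heron's formula: area = √(7.6·2.43·3.3·1.87) ≈ 10.675.
Inradius = area/s = 10.675/7.6 ≈ 1.4047.

1.405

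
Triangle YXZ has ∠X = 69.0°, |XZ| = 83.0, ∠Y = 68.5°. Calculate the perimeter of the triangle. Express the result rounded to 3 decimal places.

The third angle is ∠Z = 180° − ∠Y − ∠X = 42.50°.
Law of sines: |ZY| = |XZ|·sin X/sin Y ≈ 83.282.
Law of sines: |YX| = |XZ|·sin Z/sin Y ≈ 60.268.
Semiperimeter s = (83+83.282+60.268)/2 = 113.27.
Perimeter = 83 + 83.282 + 60.268 = 226.55.

perimeter ≈ 226.550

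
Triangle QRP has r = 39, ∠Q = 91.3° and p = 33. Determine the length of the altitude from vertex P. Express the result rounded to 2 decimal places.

By the law of cosines, q² = r² + p² − 2·r·p·cos Q = 2668.4, so q ≈ 51.657.
Area = ½·r·p·sin Q ≈ 643.33.
The altitude from P has length 2·area/p ≈ 38.99.

38.99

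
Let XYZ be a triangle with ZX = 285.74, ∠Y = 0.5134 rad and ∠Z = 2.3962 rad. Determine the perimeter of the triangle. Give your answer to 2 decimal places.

The third angle is ∠X = π − ∠Y − ∠Z = 0.2320 rad.
Law of sines: YZ = ZX·sin X/sin Y ≈ 133.76.
Law of sines: XY = ZX·sin Z/sin Y ≈ 394.6.
Semiperimeter s = (133.76+285.74+394.6)/2 = 407.05.
Perimeter = 133.76 + 285.74 + 394.6 = 814.11.

perimeter ≈ 814.11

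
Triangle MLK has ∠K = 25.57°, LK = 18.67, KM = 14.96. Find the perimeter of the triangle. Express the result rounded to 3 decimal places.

By the law of cosines, ML² = LK² + KM² − 2·LK·KM·cos K = 68.475, so ML ≈ 8.2749.
Semiperimeter s = (18.67+14.96+8.2749)/2 = 20.952.
Perimeter = 18.67 + 14.96 + 8.2749 = 41.905.

perimeter ≈ 41.905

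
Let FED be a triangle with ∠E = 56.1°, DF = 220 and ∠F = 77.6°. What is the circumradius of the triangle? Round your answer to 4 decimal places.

The third angle is ∠D = 180° − ∠F − ∠E = 46.30°.
Law of sines: ED = DF·sin F/sin E ≈ 258.87.
Law of sines: FE = DF·sin D/sin E ≈ 191.63.
Circumradius = DF/(2 sin E) ≈ 132.53.

132.5282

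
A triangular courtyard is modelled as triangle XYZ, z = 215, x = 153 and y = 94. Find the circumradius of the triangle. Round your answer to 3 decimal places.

R ≈ 123.005

By the law of cosines, cos X = (y² + z² − x²) / (2·y·z) ≈ 0.78308, so ∠X ≈ 38.46°.
Circumradius = x/(2 sin X) ≈ 123.01.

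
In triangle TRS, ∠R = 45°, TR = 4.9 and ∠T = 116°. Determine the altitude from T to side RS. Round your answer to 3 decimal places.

The third angle is ∠S = 180° − ∠T − ∠R = 19.00°.
Law of sines: RS = TR·sin T/sin S ≈ 13.527.
Law of sines: ST = TR·sin R/sin S ≈ 10.642.
Area = ½·TR·RS·sin R ≈ 23.435.
The altitude from T has length 2·area/RS ≈ 3.4648.

h_T ≈ 3.465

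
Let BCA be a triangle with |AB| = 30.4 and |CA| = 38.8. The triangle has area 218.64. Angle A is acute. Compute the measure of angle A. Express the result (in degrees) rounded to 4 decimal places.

From area = ½·|CA|·|AB|·sin A, we get sin A = 2·area/(|CA|·|AB|) ≈ 0.37073.
Taking the acute solution, ∠A ≈ 21.76°.

21.7605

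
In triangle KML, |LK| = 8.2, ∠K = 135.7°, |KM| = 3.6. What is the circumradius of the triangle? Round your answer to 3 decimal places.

By the law of cosines, |ML|² = |LK|² + |KM|² − 2·|LK|·|KM|·cos K = 122.45, so |ML| ≈ 11.066.
Area = ½·|LK|·|KM|·sin K ≈ 10.309.
Circumradius = |ML|/(2 sin K) ≈ 7.9222.

R ≈ 7.922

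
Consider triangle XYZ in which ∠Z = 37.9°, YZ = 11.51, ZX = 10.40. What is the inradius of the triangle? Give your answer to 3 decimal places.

By the law of cosines, XY² = YZ² + ZX² − 2·YZ·ZX·cos Z = 51.727, so XY ≈ 7.1922.
Area = ½·YZ·ZX·sin Z ≈ 36.766.
Semiperimeter s = (11.51+10.4+7.1922)/2 = 14.551.
Inradius = area/s = 36.766/14.551 ≈ 2.5267.

2.527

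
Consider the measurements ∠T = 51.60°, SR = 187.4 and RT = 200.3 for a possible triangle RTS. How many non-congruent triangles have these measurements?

2

RT·sin T = 200.3·sin(51.60°) ≈ 157.
Since RT sin T < SR < RT (157 < 187.4 < 200.3), two triangles exist.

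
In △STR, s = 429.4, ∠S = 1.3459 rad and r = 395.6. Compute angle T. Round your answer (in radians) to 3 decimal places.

∠T ≈ 0.680 rad

Law of sines: sin R = r·sin S/s ≈ 0.89808.
Since s ≥ r, only the acute value applies: ∠R ≈ 1.1154 rad.
Then ∠T = π − ∠S − ∠R ≈ 0.6803 rad.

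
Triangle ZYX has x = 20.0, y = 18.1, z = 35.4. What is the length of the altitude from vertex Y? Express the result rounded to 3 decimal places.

h_Y ≈ 13.756

Semiperimeter s = (35.4 + 18.1 + 20)/2 = 36.75.
Heron's formula: area = √(36.75·1.35·18.65·16.75) ≈ 124.49.
The altitude from Y has length 2·area/y ≈ 13.756.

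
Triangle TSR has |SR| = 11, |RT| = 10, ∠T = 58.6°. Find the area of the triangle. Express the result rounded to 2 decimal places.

Law of sines: sin S = |RT|·sin T/|SR| ≈ 0.77596.
Since |SR| ≥ |RT|, only the acute value applies: ∠S ≈ 50.89°.
Then ∠R = 180° − ∠T − ∠S ≈ 70.51°.
Law of sines gives |TS| = |SR|·sin R/sin T ≈ 12.149.
Area = ½·|SR|·|RT|·sin R ≈ 51.848.

area ≈ 51.85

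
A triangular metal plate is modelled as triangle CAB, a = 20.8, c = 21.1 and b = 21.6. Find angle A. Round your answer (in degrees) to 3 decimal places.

∠A ≈ 58.289°

By the law of cosines, cos A = (b² + c² − a²) / (2·b·c) ≈ 0.52564, so ∠A ≈ 58.29°.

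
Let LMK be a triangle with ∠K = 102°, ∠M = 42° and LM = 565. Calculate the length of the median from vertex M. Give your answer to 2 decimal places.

The third angle is ∠L = 180° − ∠M − ∠K = 36.00°.
Law of sines: MK = LM·sin L/sin K ≈ 339.52.
Law of sines: KL = LM·sin M/sin K ≈ 386.5.
Median from M: ½√(2·LM² + 2·MK² − KL²) ≈ 424.15.

424.15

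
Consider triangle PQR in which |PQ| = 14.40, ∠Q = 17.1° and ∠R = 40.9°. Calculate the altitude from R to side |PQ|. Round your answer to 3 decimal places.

The third angle is ∠P = 180° − ∠Q − ∠R = 122.00°.
Law of sines: |QR| = |PQ|·sin P/sin R ≈ 18.651.
Law of sines: |RP| = |PQ|·sin Q/sin R ≈ 6.467.
Area = ½·|PQ|·|QR|·sin Q ≈ 39.487.
The altitude from R has length 2·area/|PQ| ≈ 5.4843.

5.484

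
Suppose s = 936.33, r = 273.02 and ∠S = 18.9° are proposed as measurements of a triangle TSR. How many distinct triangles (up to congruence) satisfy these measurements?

1

r·sin S = 273.02·sin(18.9°) ≈ 88.44.
Since s ≥ r, exactly one triangle exists.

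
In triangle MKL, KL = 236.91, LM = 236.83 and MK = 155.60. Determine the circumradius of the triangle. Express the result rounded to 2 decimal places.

By the law of cosines, cos M = (LM² + MK² − KL²) / (2·LM·MK) ≈ 0.32799, so ∠M ≈ 70.85°.
Circumradius = KL/(2 sin M) ≈ 125.39.

125.39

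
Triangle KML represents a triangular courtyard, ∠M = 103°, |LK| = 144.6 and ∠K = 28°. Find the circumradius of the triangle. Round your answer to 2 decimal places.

74.20

The third angle is ∠L = 180° − ∠K − ∠M = 49.00°.
Law of sines: |ML| = |LK|·sin K/sin M ≈ 69.671.
Law of sines: |KM| = |LK|·sin L/sin M ≈ 112.
Circumradius = |LK|/(2 sin M) ≈ 74.202.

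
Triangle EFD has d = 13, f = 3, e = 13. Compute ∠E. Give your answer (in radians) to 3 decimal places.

1.455

By the law of cosines, cos E = (f² + d² − e²) / (2·f·d) ≈ 0.11538, so ∠E ≈ 1.4552 rad.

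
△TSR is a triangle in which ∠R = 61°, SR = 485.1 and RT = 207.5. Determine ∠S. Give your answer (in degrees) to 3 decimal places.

By the law of cosines, TS² = SR² + RT² − 2·SR·RT·cos R = 1.8078e+05, so TS ≈ 425.18.
Law of cosines again: cos S = (TS² + SR² − RT²)/(2·TS·SR) ≈ 0.90433, so ∠S ≈ 25.27°.

25.267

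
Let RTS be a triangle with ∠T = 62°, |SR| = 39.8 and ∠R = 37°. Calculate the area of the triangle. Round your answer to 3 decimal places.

533.193

The third angle is ∠S = 180° − ∠R − ∠T = 81.00°.
Law of sines: |TS| = |SR|·sin R/sin T ≈ 27.128.
Law of sines: |RT| = |SR|·sin S/sin T ≈ 44.521.
Area = ½·|SR|·|TS|·sin S ≈ 533.19.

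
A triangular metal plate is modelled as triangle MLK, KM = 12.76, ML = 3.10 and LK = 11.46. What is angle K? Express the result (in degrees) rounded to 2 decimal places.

By the law of cosines, cos K = (LK² + KM² − ML²) / (2·LK·KM) ≈ 0.97292, so ∠K ≈ 13.36°.

∠K ≈ 13.36°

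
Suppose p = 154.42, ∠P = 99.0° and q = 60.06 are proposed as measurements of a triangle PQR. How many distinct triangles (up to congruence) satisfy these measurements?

1

q·sin P = 60.06·sin(99.0°) ≈ 59.32.
Since ∠P is not acute, a triangle exists only if p > q; here p > q, so there is exactly one triangle.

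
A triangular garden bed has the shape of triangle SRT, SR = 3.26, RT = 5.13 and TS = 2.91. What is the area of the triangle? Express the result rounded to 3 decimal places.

Semiperimeter s = (5.13 + 2.91 + 3.26)/2 = 5.65.
Heron's formula: area = √(5.65·0.52·2.74·2.39) ≈ 4.3863.

area ≈ 4.386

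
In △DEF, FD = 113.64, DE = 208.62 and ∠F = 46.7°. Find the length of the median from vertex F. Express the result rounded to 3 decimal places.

178.554

Law of sines: sin E = FD·sin F/DE ≈ 0.39643.
Since DE ≥ FD, only the acute value applies: ∠E ≈ 23.36°.
Then ∠D = 180° − ∠F − ∠E ≈ 109.94°.
Law of sines gives EF = DE·sin D/sin F ≈ 269.46.
Median from F: ½√(2·EF² + 2·FD² − DE²) ≈ 178.55.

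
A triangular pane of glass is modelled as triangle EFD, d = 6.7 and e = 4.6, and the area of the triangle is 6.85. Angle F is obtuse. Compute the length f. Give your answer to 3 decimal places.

11.012

From area = ½·d·e·sin F, we get sin F = 2·area/(d·e) ≈ 0.44452.
Taking the obtuse solution, ∠F ≈ 153.61°.
Law of cosines then gives f ≈ 11.012.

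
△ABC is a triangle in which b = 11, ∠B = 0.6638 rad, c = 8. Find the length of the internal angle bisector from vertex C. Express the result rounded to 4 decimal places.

Law of sines: sin C = c·sin B/b ≈ 0.44808.
Since b ≥ c, only the acute value applies: ∠C ≈ 0.4646 rad.
Then ∠A = π − ∠B − ∠C ≈ 2.0132 rad.
Law of sines gives a = b·sin A/sin B ≈ 16.135.
The bisector from C has length 2·a·b·cos(∠C/2)/(a+b) ≈ 12.73.

t_C ≈ 12.7303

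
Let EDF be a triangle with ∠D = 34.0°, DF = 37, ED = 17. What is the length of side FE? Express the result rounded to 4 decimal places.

24.8006

By the law of cosines, FE² = ED² + DF² − 2·ED·DF·cos D = 615.07, so FE ≈ 24.801.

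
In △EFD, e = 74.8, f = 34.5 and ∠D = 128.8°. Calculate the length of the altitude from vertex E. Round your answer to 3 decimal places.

h_E ≈ 26.887

By the law of cosines, d² = e² + f² − 2·e·f·cos D = 10019, so d ≈ 100.1.
Area = ½·e·f·sin D ≈ 1005.6.
The altitude from E has length 2·area/e ≈ 26.887.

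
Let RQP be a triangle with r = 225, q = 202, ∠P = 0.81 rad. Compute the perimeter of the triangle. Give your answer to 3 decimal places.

perimeter ≈ 596.569

By the law of cosines, p² = r² + q² − 2·r·q·cos P = 28754, so p ≈ 169.57.
Semiperimeter s = (225+202+169.57)/2 = 298.28.
Perimeter = 225 + 202 + 169.57 = 596.57.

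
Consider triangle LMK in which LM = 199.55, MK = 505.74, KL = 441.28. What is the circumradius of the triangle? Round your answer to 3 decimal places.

By the law of cosines, cos L = (KL² + LM² − MK²) / (2·KL·LM) ≈ -0.12052, so ∠L ≈ 96.92°.
Circumradius = MK/(2 sin L) ≈ 254.73.

R ≈ 254.727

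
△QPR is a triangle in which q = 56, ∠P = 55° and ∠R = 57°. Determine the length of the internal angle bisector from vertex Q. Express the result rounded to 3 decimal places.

t_Q ≈ 41.500

The third angle is ∠Q = 180° − ∠P − ∠R = 68.00°.
Law of sines: p = q·sin P/sin Q ≈ 49.475.
Law of sines: r = q·sin R/sin Q ≈ 50.654.
The bisector from Q has length 2·p·r·cos(∠Q/2)/(p+r) ≈ 41.5.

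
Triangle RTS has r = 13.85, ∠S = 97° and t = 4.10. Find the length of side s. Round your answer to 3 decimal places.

By the law of cosines, s² = r² + t² − 2·r·t·cos S = 222.47, so s ≈ 14.916.

14.916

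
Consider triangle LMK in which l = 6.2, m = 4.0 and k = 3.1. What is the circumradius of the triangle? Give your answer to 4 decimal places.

3.6224

By the law of cosines, cos L = (m² + k² − l²) / (2·m·k) ≈ -0.51734, so ∠L ≈ 121.15°.
Circumradius = l/(2 sin L) ≈ 3.6224.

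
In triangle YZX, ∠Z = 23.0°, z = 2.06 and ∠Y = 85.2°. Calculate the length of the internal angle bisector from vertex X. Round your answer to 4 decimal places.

The third angle is ∠X = 180° − ∠Y − ∠Z = 71.80°.
Law of sines: y = z·sin Y/sin Z ≈ 5.2537.
Law of sines: x = z·sin X/sin Z ≈ 5.0084.
The bisector from X has length 2·y·z·cos(∠X/2)/(y+z) ≈ 2.3974.

t_X ≈ 2.3974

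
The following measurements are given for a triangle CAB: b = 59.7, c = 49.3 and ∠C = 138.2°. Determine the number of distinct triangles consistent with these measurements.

b·sin C = 59.7·sin(138.2°) ≈ 39.79.
Since ∠C is not acute, a triangle exists only if c > b; here c ≤ b, so there is no triangle.

0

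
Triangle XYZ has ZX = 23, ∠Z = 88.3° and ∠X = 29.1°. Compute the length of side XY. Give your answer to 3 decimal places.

The third angle is ∠Y = 180° − ∠Z − ∠X = 62.60°.
Law of sines: XY = ZX·sin Z/sin Y ≈ 25.895.

25.895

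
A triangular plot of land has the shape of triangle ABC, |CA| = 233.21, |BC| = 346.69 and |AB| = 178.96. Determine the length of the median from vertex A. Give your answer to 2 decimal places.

114.71

Median from A: ½√(2·|CA|² + 2·|AB|² − |BC|²) ≈ 114.71.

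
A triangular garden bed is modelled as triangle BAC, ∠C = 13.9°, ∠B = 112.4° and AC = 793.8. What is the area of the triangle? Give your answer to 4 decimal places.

65975.6614

The third angle is ∠A = 180° − ∠C − ∠B = 53.70°.
Law of sines: CB = AC·sin A/sin B ≈ 691.96.
Law of sines: BA = AC·sin C/sin B ≈ 206.26.
Area = ½·AC·CB·sin C ≈ 65976.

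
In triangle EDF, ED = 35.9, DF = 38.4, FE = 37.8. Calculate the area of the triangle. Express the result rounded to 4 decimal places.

Semiperimeter s = (38.4 + 37.8 + 35.9)/2 = 56.05.
Heron's formula: area = √(56.05·17.65·18.25·20.15) ≈ 603.16.

area ≈ 603.1553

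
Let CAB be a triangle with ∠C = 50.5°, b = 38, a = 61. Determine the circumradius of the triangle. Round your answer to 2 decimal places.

30.50

By the law of cosines, c² = a² + b² − 2·a·b·cos C = 2216.1, so c ≈ 47.076.
Area = ½·a·b·sin C ≈ 894.31.
Circumradius = c/(2 sin C) ≈ 30.504.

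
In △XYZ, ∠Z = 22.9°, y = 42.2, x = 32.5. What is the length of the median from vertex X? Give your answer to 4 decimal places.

By the law of cosines, z² = x² + y² − 2·x·y·cos Z = 310.28, so z ≈ 17.615.
Median from X: ½√(2·y² + 2·z² − x²) ≈ 27.955.

m_X ≈ 27.9553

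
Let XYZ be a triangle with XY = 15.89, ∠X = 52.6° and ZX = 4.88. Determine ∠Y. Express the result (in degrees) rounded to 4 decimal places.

∠Y ≈ 16.6949°

By the law of cosines, YZ² = ZX² + XY² − 2·ZX·XY·cos X = 182.11, so YZ ≈ 13.495.
Law of cosines again: cos Y = (XY² + YZ² − ZX²)/(2·XY·YZ) ≈ 0.95785, so ∠Y ≈ 16.69°.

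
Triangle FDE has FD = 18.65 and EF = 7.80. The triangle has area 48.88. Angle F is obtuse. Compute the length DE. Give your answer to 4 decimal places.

24.9822

From area = ½·EF·FD·sin F, we get sin F = 2·area/(EF·FD) ≈ 0.67203.
Taking the obtuse solution, ∠F ≈ 137.78°.
Law of cosines then gives DE ≈ 24.982.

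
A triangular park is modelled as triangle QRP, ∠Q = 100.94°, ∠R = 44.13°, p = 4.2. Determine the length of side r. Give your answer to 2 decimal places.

The third angle is ∠P = 180° − ∠Q − ∠R = 34.93°.
Law of sines: r = p·sin R/sin P ≈ 5.1075.

5.11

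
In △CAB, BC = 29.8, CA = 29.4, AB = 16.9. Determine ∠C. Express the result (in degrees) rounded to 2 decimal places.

By the law of cosines, cos C = (BC² + CA² − AB²) / (2·BC·CA) ≈ 0.83709, so ∠C ≈ 33.17°.

33.17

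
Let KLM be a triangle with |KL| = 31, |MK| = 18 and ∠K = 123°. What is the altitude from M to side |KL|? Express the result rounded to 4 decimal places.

By the law of cosines, |LM|² = |MK|² + |KL|² − 2·|MK|·|KL|·cos K = 1892.8, so |LM| ≈ 43.507.
Area = ½·|MK|·|KL|·sin K ≈ 233.99.
The altitude from M has length 2·area/|KL| ≈ 15.096.

h_M ≈ 15.0961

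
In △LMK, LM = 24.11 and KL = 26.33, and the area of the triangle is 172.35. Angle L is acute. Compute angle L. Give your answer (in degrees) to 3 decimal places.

32.888

From area = ½·KL·LM·sin L, we get sin L = 2·area/(KL·LM) ≈ 0.54299.
Taking the acute solution, ∠L ≈ 32.89°.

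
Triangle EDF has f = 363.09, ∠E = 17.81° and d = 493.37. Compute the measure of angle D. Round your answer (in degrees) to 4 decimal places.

By the law of cosines, e² = d² + f² − 2·d·f·cos E = 34143, so e ≈ 184.78.
Law of cosines again: cos D = (f² + e² − d²)/(2·f·e) ≈ -0.57710, so ∠D ≈ 125.25°.

125.2470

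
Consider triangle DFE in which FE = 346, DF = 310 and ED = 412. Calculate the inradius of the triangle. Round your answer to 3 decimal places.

Semiperimeter s = (346 + 412 + 310)/2 = 534.
Heron's formula: area = √(534·188·122·224) ≈ 52379.
Inradius = area/s = 52379/534 ≈ 98.087.

r ≈ 98.087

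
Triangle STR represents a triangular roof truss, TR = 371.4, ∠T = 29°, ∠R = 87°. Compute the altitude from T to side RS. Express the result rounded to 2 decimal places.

The third angle is ∠S = 180° − ∠T − ∠R = 64.00°.
Law of sines: RS = TR·sin T/sin S ≈ 200.33.
Law of sines: ST = TR·sin R/sin S ≈ 412.65.
Area = ½·TR·RS·sin R ≈ 37151.
The altitude from T has length 2·area/RS ≈ 370.89.

370.89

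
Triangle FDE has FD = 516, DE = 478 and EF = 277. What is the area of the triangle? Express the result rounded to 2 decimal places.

area ≈ 65482.70

Semiperimeter s = (478 + 277 + 516)/2 = 635.5.
Heron's formula: area = √(635.5·157.5·358.5·119.5) ≈ 65483.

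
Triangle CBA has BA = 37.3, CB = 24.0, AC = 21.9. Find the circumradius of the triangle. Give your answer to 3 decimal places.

R ≈ 19.680

By the law of cosines, cos C = (AC² + CB² − BA²) / (2·AC·CB) ≈ -0.31933, so ∠C ≈ 108.62°.
Circumradius = BA/(2 sin C) ≈ 19.68.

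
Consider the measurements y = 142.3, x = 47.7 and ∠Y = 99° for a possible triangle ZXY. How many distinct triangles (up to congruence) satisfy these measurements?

1

x·sin Y = 47.7·sin(99°) ≈ 47.11.
Since ∠Y is not acute, a triangle exists only if y > x; here y > x, so there is exactly one triangle.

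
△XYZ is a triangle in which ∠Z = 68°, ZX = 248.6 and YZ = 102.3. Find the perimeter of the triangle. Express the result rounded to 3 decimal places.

perimeter ≈ 581.580

By the law of cosines, XY² = YZ² + ZX² − 2·YZ·ZX·cos Z = 53213, so XY ≈ 230.68.
Semiperimeter s = (102.3+248.6+230.68)/2 = 290.79.
Perimeter = 102.3 + 248.6 + 230.68 = 581.58.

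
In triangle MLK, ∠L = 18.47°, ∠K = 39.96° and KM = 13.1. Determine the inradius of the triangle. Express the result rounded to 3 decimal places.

r ≈ 3.958

The third angle is ∠M = 180° − ∠L − ∠K = 121.57°.
Law of sines: LK = KM·sin M/sin L ≈ 35.23.
Law of sines: ML = KM·sin K/sin L ≈ 26.557.
Area = ½·KM·LK·sin K ≈ 148.2.
Semiperimeter s = (35.23+13.1+26.557)/2 = 37.444.
Inradius = area/s = 148.2/37.444 ≈ 3.9581.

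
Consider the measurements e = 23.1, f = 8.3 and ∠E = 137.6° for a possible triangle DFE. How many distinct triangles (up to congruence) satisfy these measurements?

1

f·sin E = 8.3·sin(137.6°) ≈ 5.597.
Since ∠E is not acute, a triangle exists only if e > f; here e > f, so there is exactly one triangle.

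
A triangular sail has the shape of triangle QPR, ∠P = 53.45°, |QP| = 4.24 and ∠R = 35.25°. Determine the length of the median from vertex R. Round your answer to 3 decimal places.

6.316

The third angle is ∠Q = 180° − ∠P − ∠R = 91.30°.
Law of sines: |PR| = |QP|·sin Q/sin R ≈ 7.3446.
Law of sines: |RQ| = |QP|·sin P/sin R ≈ 5.9017.
Median from R: ½√(2·|PR|² + 2·|RQ|² − |QP|²) ≈ 6.316.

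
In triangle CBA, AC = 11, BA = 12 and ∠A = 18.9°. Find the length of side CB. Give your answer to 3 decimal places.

3.903

By the law of cosines, CB² = BA² + AC² − 2·BA·AC·cos A = 15.233, so CB ≈ 3.903.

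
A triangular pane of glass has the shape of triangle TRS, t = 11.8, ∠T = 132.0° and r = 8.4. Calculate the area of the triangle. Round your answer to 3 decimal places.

area ≈ 13.711

Law of sines: sin R = r·sin T/t ≈ 0.52902.
Since t ≥ r, only the acute value applies: ∠R ≈ 31.94°.
Then ∠S = 180° − ∠T − ∠R ≈ 16.06°.
Law of sines gives s = t·sin S/sin T ≈ 4.3929.
Area = ½·t·r·sin S ≈ 13.711.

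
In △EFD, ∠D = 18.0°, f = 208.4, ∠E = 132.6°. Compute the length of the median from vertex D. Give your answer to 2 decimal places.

257.37

The third angle is ∠F = 180° − ∠D − ∠E = 29.40°.
Law of sines: e = f·sin E/sin F ≈ 312.49.
Law of sines: d = f·sin D/sin F ≈ 131.18.
Median from D: ½√(2·e² + 2·f² − d²) ≈ 257.37.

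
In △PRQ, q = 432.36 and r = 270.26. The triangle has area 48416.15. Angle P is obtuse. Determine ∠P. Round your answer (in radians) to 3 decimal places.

From area = ½·r·q·sin P, we get sin P = 2·area/(r·q) ≈ 0.82869.
Taking the obtuse solution, ∠P ≈ 2.165 rad.

2.165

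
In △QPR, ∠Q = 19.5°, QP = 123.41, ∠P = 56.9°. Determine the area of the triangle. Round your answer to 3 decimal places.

area ≈ 2190.864

The third angle is ∠R = 180° − ∠Q − ∠P = 103.60°.
Law of sines: PR = QP·sin Q/sin R ≈ 42.383.
Law of sines: RQ = QP·sin P/sin R ≈ 106.37.
Area = ½·QP·PR·sin P ≈ 2190.9.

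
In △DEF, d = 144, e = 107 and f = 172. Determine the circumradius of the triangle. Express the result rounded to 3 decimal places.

R ≈ 86.308

By the law of cosines, cos D = (e² + f² − d²) / (2·e·f) ≈ 0.55143, so ∠D ≈ 56.53°.
Circumradius = d/(2 sin D) ≈ 86.308.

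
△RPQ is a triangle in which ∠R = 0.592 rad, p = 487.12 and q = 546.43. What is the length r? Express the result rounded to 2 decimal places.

By the law of cosines, r² = p² + q² − 2·p·q·cos R = 94110, so r ≈ 306.77.

306.77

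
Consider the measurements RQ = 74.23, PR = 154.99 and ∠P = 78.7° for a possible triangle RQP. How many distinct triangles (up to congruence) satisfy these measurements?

PR·sin P = 154.99·sin(78.7°) ≈ 152.
Since RQ = 74.23 < 152 = PR sin P, no triangle exists.

0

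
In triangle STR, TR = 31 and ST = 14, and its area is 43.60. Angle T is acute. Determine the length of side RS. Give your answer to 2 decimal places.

17.51

From area = ½·ST·TR·sin T, we get sin T = 2·area/(ST·TR) ≈ 0.20092.
Taking the acute solution, ∠T ≈ 11.59°.
Law of cosines then gives RS ≈ 17.513.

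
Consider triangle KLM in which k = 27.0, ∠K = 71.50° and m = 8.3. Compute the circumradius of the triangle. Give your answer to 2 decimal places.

R ≈ 14.24

Law of sines: sin M = m·sin K/k ≈ 0.29152.
Since k ≥ m, only the acute value applies: ∠M ≈ 16.95°.
Then ∠L = 180° − ∠K − ∠M ≈ 91.55°.
Law of sines gives l = k·sin L/sin K ≈ 28.461.
Circumradius = k/(2 sin K) ≈ 14.236.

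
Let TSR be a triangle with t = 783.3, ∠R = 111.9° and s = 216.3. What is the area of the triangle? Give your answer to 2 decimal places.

78600.62

Area = ½·t·s·sin R ≈ 78601.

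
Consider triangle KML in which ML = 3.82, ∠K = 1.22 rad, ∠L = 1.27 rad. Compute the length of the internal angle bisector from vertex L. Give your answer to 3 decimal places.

The third angle is ∠M = π − ∠L − ∠K = 0.652 rad.
Law of sines: LK = ML·sin M/sin K ≈ 2.4669.
Law of sines: KM = ML·sin L/sin K ≈ 3.8851.
The bisector from L has length 2·ML·LK·cos(∠L/2)/(ML+LK) ≈ 2.4135.

t_L ≈ 2.413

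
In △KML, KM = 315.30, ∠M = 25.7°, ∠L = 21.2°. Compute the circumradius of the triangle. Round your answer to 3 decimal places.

The third angle is ∠K = 180° − ∠M − ∠L = 133.10°.
Law of sines: ML = KM·sin K/sin L ≈ 636.63.
Law of sines: LK = KM·sin M/sin L ≈ 378.11.
Circumradius = KM/(2 sin L) ≈ 435.95.

435.949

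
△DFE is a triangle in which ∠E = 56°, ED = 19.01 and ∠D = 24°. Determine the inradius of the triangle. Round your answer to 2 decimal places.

r ≈ 2.89

The third angle is ∠F = 180° − ∠E − ∠D = 100.00°.
Law of sines: FE = ED·sin D/sin F ≈ 7.8513.
Law of sines: DF = ED·sin E/sin F ≈ 16.003.
Area = ½·ED·FE·sin E ≈ 61.869.
Semiperimeter s = (7.8513+19.01+16.003)/2 = 21.432.
Inradius = area/s = 61.869/21.432 ≈ 2.8867.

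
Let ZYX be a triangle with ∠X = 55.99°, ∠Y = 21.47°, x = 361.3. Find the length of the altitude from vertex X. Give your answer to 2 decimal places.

h_X ≈ 155.72

The third angle is ∠Z = 180° − ∠Y − ∠X = 102.54°.
Law of sines: z = x·sin Z/sin X ≈ 425.46.
Law of sines: y = x·sin Y/sin X ≈ 159.53.
Area = ½·x·z·sin Y ≈ 28132.
The altitude from X has length 2·area/x ≈ 155.72.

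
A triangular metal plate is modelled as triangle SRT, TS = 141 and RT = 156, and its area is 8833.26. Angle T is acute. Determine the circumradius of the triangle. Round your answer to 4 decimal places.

83.5419

From area = ½·RT·TS·sin T, we get sin T = 2·area/(RT·TS) ≈ 0.80317.
Taking the acute solution, ∠T ≈ 53.43°.
Law of cosines then gives SR ≈ 134.2.
Circumradius = SR/(2 sin T) ≈ 83.542.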